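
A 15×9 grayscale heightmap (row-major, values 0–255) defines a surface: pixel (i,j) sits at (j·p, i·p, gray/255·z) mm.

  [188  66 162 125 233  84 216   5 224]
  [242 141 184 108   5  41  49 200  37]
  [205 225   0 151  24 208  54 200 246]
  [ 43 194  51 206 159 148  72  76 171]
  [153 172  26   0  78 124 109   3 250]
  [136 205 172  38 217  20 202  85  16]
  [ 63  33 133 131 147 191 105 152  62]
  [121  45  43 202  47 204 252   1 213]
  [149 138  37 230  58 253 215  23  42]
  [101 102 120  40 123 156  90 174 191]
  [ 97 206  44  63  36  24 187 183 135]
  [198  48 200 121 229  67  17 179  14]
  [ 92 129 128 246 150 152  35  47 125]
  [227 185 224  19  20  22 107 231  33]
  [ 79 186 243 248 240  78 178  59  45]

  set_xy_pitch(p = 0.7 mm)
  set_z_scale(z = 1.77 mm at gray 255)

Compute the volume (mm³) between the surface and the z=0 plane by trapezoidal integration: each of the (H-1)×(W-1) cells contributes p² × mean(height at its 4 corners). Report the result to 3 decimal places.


height_mm = gray/255 × 1.77; cell vol = 0.7² × mean(4 corners)
unit = 0.7² × 1.77 / (4×255) = 0.000850294 mm³ per gray-sum
row 0: Σ corner-gray over 8 cells = 3929  → 3.3408
row 1: Σ corner-gray over 8 cells = 3910  → 3.3246
row 2: Σ corner-gray over 8 cells = 4201  → 3.5721
row 3: Σ corner-gray over 8 cells = 3453  → 2.9361
row 4: Σ corner-gray over 8 cells = 3457  → 2.9395
row 5: Σ corner-gray over 8 cells = 3939  → 3.3493
row 6: Σ corner-gray over 8 cells = 3831  → 3.2575
row 7: Σ corner-gray over 8 cells = 4021  → 3.4190
row 8: Σ corner-gray over 8 cells = 4001  → 3.4020
row 9: Σ corner-gray over 8 cells = 3620  → 3.0781
row 10: Σ corner-gray over 8 cells = 3652  → 3.1053
row 11: Σ corner-gray over 8 cells = 3925  → 3.3374
row 12: Σ corner-gray over 8 cells = 3867  → 3.2881
row 13: Σ corner-gray over 8 cells = 4464  → 3.7957
Σ rows: total corner-gray = 54270  → 46.1455 mm³

46.145


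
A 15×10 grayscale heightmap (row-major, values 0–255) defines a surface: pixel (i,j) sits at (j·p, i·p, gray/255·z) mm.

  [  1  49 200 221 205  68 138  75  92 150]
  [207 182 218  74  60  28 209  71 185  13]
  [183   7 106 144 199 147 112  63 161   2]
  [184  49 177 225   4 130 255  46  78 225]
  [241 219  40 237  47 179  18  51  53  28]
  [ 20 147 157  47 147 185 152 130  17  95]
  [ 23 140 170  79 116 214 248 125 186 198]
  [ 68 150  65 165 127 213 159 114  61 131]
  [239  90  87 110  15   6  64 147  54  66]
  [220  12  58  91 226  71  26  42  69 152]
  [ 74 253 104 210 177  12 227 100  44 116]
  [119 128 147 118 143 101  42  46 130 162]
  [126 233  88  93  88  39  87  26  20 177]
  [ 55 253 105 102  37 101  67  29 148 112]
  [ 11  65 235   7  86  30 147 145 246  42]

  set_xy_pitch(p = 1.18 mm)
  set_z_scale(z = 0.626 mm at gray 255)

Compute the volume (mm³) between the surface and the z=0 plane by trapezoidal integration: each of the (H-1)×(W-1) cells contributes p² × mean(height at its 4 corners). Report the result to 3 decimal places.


height_mm = gray/255 × 0.626; cell vol = 1.18² × mean(4 corners)
unit = 1.18² × 0.626 / (4×255) = 0.000854551 mm³ per gray-sum
row 0: Σ corner-gray over 9 cells = 4521  → 3.8634
row 1: Σ corner-gray over 9 cells = 4337  → 3.7062
row 2: Σ corner-gray over 9 cells = 4400  → 3.7600
row 3: Σ corner-gray over 9 cells = 4294  → 3.6694
row 4: Σ corner-gray over 9 cells = 4036  → 3.4490
row 5: Σ corner-gray over 9 cells = 4856  → 4.1497
row 6: Σ corner-gray over 9 cells = 5084  → 4.3445
row 7: Σ corner-gray over 9 cells = 3758  → 3.2114
row 8: Σ corner-gray over 9 cells = 3013  → 2.5748
row 9: Σ corner-gray over 9 cells = 4006  → 3.4233
row 10: Σ corner-gray over 9 cells = 4435  → 3.7899
row 11: Σ corner-gray over 9 cells = 3642  → 3.1123
row 12: Σ corner-gray over 9 cells = 3502  → 2.9926
row 13: Σ corner-gray over 9 cells = 3826  → 3.2695
Σ rows: total corner-gray = 57710  → 49.3162 mm³

49.316


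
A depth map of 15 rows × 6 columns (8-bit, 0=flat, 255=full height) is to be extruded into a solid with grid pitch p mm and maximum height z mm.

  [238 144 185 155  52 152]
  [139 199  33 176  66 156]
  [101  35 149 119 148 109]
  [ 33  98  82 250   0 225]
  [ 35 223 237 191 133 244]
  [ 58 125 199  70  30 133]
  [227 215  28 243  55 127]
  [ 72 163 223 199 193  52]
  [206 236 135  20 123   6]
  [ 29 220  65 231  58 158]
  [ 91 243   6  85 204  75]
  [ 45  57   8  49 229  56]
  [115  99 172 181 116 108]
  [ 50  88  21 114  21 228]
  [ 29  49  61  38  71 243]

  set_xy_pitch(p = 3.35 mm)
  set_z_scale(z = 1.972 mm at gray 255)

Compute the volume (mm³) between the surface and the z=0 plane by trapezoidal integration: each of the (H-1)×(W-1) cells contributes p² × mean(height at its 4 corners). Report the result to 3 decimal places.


750.276

height_mm = gray/255 × 1.972; cell vol = 3.35² × mean(4 corners)
unit = 3.35² × 1.972 / (4×255) = 0.0216968 mm³ per gray-sum
row 0: Σ corner-gray over 5 cells = 2705  → 58.6899
row 1: Σ corner-gray over 5 cells = 2355  → 51.0960
row 2: Σ corner-gray over 5 cells = 2230  → 48.3839
row 3: Σ corner-gray over 5 cells = 2965  → 64.3311
row 4: Σ corner-gray over 5 cells = 2886  → 62.6171
row 5: Σ corner-gray over 5 cells = 2475  → 53.6997
row 6: Σ corner-gray over 5 cells = 3116  → 67.6073
row 7: Σ corner-gray over 5 cells = 2920  → 63.3548
row 8: Σ corner-gray over 5 cells = 2575  → 55.8693
row 9: Σ corner-gray over 5 cells = 2577  → 55.9127
row 10: Σ corner-gray over 5 cells = 2029  → 44.0229
row 11: Σ corner-gray over 5 cells = 2146  → 46.5614
row 12: Σ corner-gray over 5 cells = 2125  → 46.1058
row 13: Σ corner-gray over 5 cells = 1476  → 32.0245
Σ rows: total corner-gray = 34580  → 750.2765 mm³


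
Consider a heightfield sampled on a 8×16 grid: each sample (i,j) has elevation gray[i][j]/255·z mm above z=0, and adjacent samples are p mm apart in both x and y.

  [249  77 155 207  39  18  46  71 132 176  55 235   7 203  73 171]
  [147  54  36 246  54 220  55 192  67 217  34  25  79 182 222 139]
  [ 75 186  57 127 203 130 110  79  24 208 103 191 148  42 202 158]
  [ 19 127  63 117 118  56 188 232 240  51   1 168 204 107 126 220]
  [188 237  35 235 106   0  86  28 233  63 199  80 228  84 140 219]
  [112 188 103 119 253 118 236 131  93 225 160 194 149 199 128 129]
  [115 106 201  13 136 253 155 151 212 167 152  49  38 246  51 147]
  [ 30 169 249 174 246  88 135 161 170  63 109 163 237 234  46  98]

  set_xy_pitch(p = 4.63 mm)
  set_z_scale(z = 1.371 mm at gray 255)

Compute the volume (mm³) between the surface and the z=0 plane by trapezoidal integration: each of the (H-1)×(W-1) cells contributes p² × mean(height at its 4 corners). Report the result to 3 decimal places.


height_mm = gray/255 × 1.371; cell vol = 4.63² × mean(4 corners)
unit = 4.63² × 1.371 / (4×255) = 0.0288137 mm³ per gray-sum
row 0: Σ corner-gray over 15 cells = 7060  → 203.4248
row 1: Σ corner-gray over 15 cells = 7505  → 216.2469
row 2: Σ corner-gray over 15 cells = 7688  → 221.5198
row 3: Σ corner-gray over 15 cells = 7750  → 223.3063
row 4: Σ corner-gray over 15 cells = 8748  → 252.0624
row 5: Σ corner-gray over 15 cells = 8955  → 258.0268
row 6: Σ corner-gray over 15 cells = 8738  → 251.7742
Σ rows: total corner-gray = 56444  → 1626.3614 mm³

1626.361


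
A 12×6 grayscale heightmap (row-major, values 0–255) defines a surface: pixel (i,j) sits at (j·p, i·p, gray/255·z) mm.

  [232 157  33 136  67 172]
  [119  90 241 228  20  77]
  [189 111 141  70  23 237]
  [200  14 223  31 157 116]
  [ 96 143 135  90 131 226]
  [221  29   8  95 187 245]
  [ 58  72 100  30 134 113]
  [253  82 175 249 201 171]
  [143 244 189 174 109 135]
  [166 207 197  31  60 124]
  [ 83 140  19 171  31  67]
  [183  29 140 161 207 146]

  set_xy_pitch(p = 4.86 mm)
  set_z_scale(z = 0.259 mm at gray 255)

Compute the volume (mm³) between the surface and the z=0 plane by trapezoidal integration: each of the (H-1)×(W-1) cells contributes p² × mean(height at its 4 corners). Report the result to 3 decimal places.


height_mm = gray/255 × 0.259; cell vol = 4.86² × mean(4 corners)
unit = 4.86² × 0.259 / (4×255) = 0.00599753 mm³ per gray-sum
row 0: Σ corner-gray over 5 cells = 2544  → 15.2577
row 1: Σ corner-gray over 5 cells = 2470  → 14.8139
row 2: Σ corner-gray over 5 cells = 2282  → 13.6864
row 3: Σ corner-gray over 5 cells = 2486  → 14.9098
row 4: Σ corner-gray over 5 cells = 2424  → 14.5380
row 5: Σ corner-gray over 5 cells = 1947  → 11.6772
row 6: Σ corner-gray over 5 cells = 2681  → 16.0794
row 7: Σ corner-gray over 5 cells = 3548  → 21.2792
row 8: Σ corner-gray over 5 cells = 2990  → 17.9326
row 9: Σ corner-gray over 5 cells = 2152  → 12.9067
row 10: Σ corner-gray over 5 cells = 2275  → 13.6444
Σ rows: total corner-gray = 27799  → 166.7252 mm³

166.725


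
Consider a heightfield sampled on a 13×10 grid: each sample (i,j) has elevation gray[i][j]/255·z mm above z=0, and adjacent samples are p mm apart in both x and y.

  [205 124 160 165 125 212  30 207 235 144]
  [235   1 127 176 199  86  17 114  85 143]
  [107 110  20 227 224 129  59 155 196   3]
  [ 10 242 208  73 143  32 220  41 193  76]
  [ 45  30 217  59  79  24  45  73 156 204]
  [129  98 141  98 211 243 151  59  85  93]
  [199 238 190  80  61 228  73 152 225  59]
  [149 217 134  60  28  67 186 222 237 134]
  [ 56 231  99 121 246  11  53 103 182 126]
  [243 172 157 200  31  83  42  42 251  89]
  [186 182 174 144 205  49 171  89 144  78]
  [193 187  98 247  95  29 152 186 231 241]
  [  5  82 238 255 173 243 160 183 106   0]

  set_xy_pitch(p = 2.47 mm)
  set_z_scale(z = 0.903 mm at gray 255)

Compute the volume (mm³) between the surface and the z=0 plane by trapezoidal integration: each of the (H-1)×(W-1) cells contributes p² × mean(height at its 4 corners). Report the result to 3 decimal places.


312.993

height_mm = gray/255 × 0.903; cell vol = 2.47² × mean(4 corners)
unit = 2.47² × 0.903 / (4×255) = 0.00540109 mm³ per gray-sum
row 0: Σ corner-gray over 9 cells = 4853  → 26.2115
row 1: Σ corner-gray over 9 cells = 4338  → 23.4299
row 2: Σ corner-gray over 9 cells = 4740  → 25.6012
row 3: Σ corner-gray over 9 cells = 4005  → 21.6314
row 4: Σ corner-gray over 9 cells = 4009  → 21.6530
row 5: Σ corner-gray over 9 cells = 5146  → 27.7940
row 6: Σ corner-gray over 9 cells = 5337  → 28.8256
row 7: Σ corner-gray over 9 cells = 4859  → 26.2439
row 8: Σ corner-gray over 9 cells = 4562  → 24.6398
row 9: Σ corner-gray over 9 cells = 4868  → 26.2925
row 10: Σ corner-gray over 9 cells = 5464  → 29.5116
row 11: Σ corner-gray over 9 cells = 5769  → 31.1589
Σ rows: total corner-gray = 57950  → 312.9932 mm³


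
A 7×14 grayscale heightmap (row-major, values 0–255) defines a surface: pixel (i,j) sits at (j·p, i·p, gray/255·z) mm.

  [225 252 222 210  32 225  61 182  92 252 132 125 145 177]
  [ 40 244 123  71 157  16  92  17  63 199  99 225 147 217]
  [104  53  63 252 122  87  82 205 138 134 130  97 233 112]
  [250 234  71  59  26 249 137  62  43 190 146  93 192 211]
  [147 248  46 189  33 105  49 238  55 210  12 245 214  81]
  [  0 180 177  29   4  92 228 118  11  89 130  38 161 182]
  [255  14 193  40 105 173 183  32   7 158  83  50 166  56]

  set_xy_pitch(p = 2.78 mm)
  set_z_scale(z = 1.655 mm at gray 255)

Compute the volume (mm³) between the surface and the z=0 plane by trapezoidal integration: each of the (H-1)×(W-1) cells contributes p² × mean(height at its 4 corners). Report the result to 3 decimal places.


height_mm = gray/255 × 1.655; cell vol = 2.78² × mean(4 corners)
unit = 2.78² × 1.655 / (4×255) = 0.0125397 mm³ per gray-sum
row 0: Σ corner-gray over 13 cells = 7425  → 93.1073
row 1: Σ corner-gray over 13 cells = 6571  → 82.3984
row 2: Σ corner-gray over 13 cells = 6873  → 86.1854
row 3: Σ corner-gray over 13 cells = 6981  → 87.5397
row 4: Σ corner-gray over 13 cells = 6212  → 77.8967
row 5: Σ corner-gray over 13 cells = 5415  → 67.9025
Σ rows: total corner-gray = 39477  → 495.0300 mm³

495.030


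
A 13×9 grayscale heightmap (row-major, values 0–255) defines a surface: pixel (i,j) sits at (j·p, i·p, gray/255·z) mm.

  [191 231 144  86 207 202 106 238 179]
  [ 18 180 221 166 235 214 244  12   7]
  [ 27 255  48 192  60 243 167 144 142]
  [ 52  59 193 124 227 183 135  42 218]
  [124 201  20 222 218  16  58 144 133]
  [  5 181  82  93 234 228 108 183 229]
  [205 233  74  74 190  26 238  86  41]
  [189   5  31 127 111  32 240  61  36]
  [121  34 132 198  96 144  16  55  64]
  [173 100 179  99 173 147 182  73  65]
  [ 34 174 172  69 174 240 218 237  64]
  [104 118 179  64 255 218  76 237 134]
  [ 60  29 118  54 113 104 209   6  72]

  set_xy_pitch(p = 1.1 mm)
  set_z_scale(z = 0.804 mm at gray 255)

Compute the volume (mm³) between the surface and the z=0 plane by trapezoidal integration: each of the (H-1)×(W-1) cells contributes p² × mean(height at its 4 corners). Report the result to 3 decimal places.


49.827

height_mm = gray/255 × 0.804; cell vol = 1.1² × mean(4 corners)
unit = 1.1² × 0.804 / (4×255) = 0.000953765 mm³ per gray-sum
row 0: Σ corner-gray over 8 cells = 5367  → 5.1189
row 1: Σ corner-gray over 8 cells = 4956  → 4.7269
row 2: Σ corner-gray over 8 cells = 4583  → 4.3711
row 3: Σ corner-gray over 8 cells = 4211  → 4.0163
row 4: Σ corner-gray over 8 cells = 4467  → 4.2605
row 5: Σ corner-gray over 8 cells = 4540  → 4.3301
row 6: Σ corner-gray over 8 cells = 3527  → 3.3639
row 7: Σ corner-gray over 8 cells = 2974  → 2.8365
row 8: Σ corner-gray over 8 cells = 3679  → 3.5089
row 9: Σ corner-gray over 8 cells = 4810  → 4.5876
row 10: Σ corner-gray over 8 cells = 5198  → 4.9577
row 11: Σ corner-gray over 8 cells = 3930  → 3.7483
Σ rows: total corner-gray = 52242  → 49.8266 mm³


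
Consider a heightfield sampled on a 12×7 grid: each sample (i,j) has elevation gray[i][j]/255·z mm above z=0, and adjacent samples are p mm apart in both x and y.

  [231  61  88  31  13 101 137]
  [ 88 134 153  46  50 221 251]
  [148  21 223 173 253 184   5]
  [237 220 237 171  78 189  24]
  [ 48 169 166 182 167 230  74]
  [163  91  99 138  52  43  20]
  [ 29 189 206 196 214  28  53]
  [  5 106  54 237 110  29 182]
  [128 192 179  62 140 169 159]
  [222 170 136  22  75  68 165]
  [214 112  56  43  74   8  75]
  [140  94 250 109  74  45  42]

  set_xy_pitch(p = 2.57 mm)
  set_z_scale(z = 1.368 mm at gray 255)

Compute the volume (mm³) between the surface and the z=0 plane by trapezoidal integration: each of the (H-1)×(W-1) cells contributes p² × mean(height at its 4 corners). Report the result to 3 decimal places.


293.406

height_mm = gray/255 × 1.368; cell vol = 2.57² × mean(4 corners)
unit = 2.57² × 1.368 / (4×255) = 0.00885834 mm³ per gray-sum
row 0: Σ corner-gray over 6 cells = 2503  → 22.1724
row 1: Σ corner-gray over 6 cells = 3408  → 30.1892
row 2: Σ corner-gray over 6 cells = 3912  → 34.6538
row 3: Σ corner-gray over 6 cells = 4001  → 35.4422
row 4: Σ corner-gray over 6 cells = 2979  → 26.3890
row 5: Σ corner-gray over 6 cells = 2777  → 24.5996
row 6: Σ corner-gray over 6 cells = 3007  → 26.6370
row 7: Σ corner-gray over 6 cells = 3030  → 26.8408
row 8: Σ corner-gray over 6 cells = 3100  → 27.4608
row 9: Σ corner-gray over 6 cells = 2204  → 19.5238
row 10: Σ corner-gray over 6 cells = 2201  → 19.4972
Σ rows: total corner-gray = 33122  → 293.4058 mm³


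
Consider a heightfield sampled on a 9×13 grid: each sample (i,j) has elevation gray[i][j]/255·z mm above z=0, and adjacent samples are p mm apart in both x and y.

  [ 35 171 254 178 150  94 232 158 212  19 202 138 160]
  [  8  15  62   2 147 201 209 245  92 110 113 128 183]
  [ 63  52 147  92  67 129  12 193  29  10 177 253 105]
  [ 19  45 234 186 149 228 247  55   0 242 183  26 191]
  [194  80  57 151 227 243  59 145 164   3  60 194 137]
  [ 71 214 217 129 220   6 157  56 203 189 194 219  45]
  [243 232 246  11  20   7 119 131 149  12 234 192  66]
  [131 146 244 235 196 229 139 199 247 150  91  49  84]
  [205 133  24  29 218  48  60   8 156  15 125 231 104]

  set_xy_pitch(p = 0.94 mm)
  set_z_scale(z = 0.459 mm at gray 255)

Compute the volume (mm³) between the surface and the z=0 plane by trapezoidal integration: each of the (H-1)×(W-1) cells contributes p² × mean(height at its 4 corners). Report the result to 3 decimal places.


height_mm = gray/255 × 0.459; cell vol = 0.94² × mean(4 corners)
unit = 0.94² × 0.459 / (4×255) = 0.00039762 mm³ per gray-sum
row 0: Σ corner-gray over 12 cells = 6650  → 2.6442
row 1: Σ corner-gray over 12 cells = 5329  → 2.1189
row 2: Σ corner-gray over 12 cells = 5890  → 2.3420
row 3: Σ corner-gray over 12 cells = 6497  → 2.5833
row 4: Σ corner-gray over 12 cells = 6821  → 2.7122
row 5: Σ corner-gray over 12 cells = 6739  → 2.6796
row 6: Σ corner-gray over 12 cells = 7080  → 2.8151
row 7: Σ corner-gray over 12 cells = 6468  → 2.5718
Σ rows: total corner-gray = 51474  → 20.4671 mm³

20.467


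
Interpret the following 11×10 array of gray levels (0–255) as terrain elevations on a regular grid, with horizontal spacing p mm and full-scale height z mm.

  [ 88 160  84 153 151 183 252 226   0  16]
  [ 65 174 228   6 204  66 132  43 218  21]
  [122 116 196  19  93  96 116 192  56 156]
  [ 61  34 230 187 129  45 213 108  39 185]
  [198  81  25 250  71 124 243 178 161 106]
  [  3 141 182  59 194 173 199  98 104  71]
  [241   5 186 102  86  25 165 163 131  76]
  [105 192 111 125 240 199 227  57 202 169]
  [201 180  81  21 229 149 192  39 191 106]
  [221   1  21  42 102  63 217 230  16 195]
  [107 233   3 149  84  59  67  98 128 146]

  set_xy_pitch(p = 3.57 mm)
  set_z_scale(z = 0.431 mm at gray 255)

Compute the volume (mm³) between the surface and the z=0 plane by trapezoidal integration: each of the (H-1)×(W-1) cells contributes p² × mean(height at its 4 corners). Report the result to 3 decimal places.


height_mm = gray/255 × 0.431; cell vol = 3.57² × mean(4 corners)
unit = 3.57² × 0.431 / (4×255) = 0.00538534 mm³ per gray-sum
row 0: Σ corner-gray over 9 cells = 4750  → 25.5804
row 1: Σ corner-gray over 9 cells = 4274  → 23.0170
row 2: Σ corner-gray over 9 cells = 4262  → 22.9523
row 3: Σ corner-gray over 9 cells = 4786  → 25.7743
row 4: Σ corner-gray over 9 cells = 4944  → 26.6251
row 5: Σ corner-gray over 9 cells = 4417  → 23.7871
row 6: Σ corner-gray over 9 cells = 5023  → 27.0506
row 7: Σ corner-gray over 9 cells = 5451  → 29.3555
row 8: Σ corner-gray over 9 cells = 4271  → 23.0008
row 9: Σ corner-gray over 9 cells = 3695  → 19.8988
Σ rows: total corner-gray = 45873  → 247.0419 mm³

247.042


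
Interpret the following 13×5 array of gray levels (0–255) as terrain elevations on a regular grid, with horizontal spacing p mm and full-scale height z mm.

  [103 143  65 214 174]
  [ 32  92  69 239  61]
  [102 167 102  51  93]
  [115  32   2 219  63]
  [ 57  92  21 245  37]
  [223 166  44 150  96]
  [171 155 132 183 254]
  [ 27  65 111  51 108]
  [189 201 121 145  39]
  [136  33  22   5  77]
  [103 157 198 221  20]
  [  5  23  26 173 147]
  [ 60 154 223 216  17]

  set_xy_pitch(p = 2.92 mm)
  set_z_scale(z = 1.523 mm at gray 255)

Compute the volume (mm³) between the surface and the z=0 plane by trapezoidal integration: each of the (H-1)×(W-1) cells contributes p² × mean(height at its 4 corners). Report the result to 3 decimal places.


height_mm = gray/255 × 1.523; cell vol = 2.92² × mean(4 corners)
unit = 2.92² × 1.523 / (4×255) = 0.0127311 mm³ per gray-sum
row 0: Σ corner-gray over 4 cells = 2014  → 25.6404
row 1: Σ corner-gray over 4 cells = 1728  → 21.9993
row 2: Σ corner-gray over 4 cells = 1519  → 19.3385
row 3: Σ corner-gray over 4 cells = 1494  → 19.0202
row 4: Σ corner-gray over 4 cells = 1849  → 23.5398
row 5: Σ corner-gray over 4 cells = 2404  → 30.6055
row 6: Σ corner-gray over 4 cells = 1954  → 24.8765
row 7: Σ corner-gray over 4 cells = 1751  → 22.2921
row 8: Σ corner-gray over 4 cells = 1495  → 19.0330
row 9: Σ corner-gray over 4 cells = 1608  → 20.4716
row 10: Σ corner-gray over 4 cells = 1871  → 23.8199
row 11: Σ corner-gray over 4 cells = 1859  → 23.6671
Σ rows: total corner-gray = 21546  → 274.3040 mm³

274.304


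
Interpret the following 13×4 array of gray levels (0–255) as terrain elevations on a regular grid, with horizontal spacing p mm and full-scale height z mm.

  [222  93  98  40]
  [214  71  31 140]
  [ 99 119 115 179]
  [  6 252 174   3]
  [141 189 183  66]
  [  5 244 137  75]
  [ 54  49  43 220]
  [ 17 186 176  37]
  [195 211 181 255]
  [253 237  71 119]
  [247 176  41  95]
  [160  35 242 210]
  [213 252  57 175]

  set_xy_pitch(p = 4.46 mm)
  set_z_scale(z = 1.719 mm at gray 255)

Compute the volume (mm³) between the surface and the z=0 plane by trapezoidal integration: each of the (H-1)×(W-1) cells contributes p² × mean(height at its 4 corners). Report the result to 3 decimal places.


height_mm = gray/255 × 1.719; cell vol = 4.46² × mean(4 corners)
unit = 4.46² × 1.719 / (4×255) = 0.0335232 mm³ per gray-sum
row 0: Σ corner-gray over 3 cells = 1202  → 40.2949
row 1: Σ corner-gray over 3 cells = 1304  → 43.7142
row 2: Σ corner-gray over 3 cells = 1607  → 53.8718
row 3: Σ corner-gray over 3 cells = 1812  → 60.7440
row 4: Σ corner-gray over 3 cells = 1793  → 60.1071
row 5: Σ corner-gray over 3 cells = 1300  → 43.5802
row 6: Σ corner-gray over 3 cells = 1236  → 41.4347
row 7: Σ corner-gray over 3 cells = 2012  → 67.4487
row 8: Σ corner-gray over 3 cells = 2222  → 74.4885
row 9: Σ corner-gray over 3 cells = 1764  → 59.1349
row 10: Σ corner-gray over 3 cells = 1700  → 56.9894
row 11: Σ corner-gray over 3 cells = 1930  → 64.6998
Σ rows: total corner-gray = 19882  → 666.5082 mm³

666.508


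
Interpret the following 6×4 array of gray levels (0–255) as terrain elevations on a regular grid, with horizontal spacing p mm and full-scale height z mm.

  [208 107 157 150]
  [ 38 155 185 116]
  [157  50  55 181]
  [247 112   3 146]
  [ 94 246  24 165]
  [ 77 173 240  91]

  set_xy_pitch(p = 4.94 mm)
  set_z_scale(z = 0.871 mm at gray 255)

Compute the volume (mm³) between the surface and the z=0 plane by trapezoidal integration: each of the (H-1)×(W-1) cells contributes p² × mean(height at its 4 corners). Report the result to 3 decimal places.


156.041

height_mm = gray/255 × 0.871; cell vol = 4.94² × mean(4 corners)
unit = 4.94² × 0.871 / (4×255) = 0.0208388 mm³ per gray-sum
row 0: Σ corner-gray over 3 cells = 1720  → 35.8427
row 1: Σ corner-gray over 3 cells = 1382  → 28.7992
row 2: Σ corner-gray over 3 cells = 1171  → 24.4022
row 3: Σ corner-gray over 3 cells = 1422  → 29.6327
row 4: Σ corner-gray over 3 cells = 1793  → 37.3639
Σ rows: total corner-gray = 7488  → 156.0406 mm³


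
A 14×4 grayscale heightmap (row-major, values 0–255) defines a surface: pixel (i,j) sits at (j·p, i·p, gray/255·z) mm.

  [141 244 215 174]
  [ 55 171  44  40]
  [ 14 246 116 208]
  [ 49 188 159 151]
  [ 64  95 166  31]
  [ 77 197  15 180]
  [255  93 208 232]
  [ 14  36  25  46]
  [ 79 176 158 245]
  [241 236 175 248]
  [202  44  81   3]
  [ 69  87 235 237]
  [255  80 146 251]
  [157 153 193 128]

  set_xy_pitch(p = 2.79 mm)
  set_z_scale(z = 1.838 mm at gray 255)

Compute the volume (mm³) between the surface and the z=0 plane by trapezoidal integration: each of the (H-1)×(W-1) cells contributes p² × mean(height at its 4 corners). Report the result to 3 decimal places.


height_mm = gray/255 × 1.838; cell vol = 2.79² × mean(4 corners)
unit = 2.79² × 1.838 / (4×255) = 0.0140266 mm³ per gray-sum
row 0: Σ corner-gray over 3 cells = 1758  → 24.6588
row 1: Σ corner-gray over 3 cells = 1471  → 20.6332
row 2: Σ corner-gray over 3 cells = 1840  → 25.8090
row 3: Σ corner-gray over 3 cells = 1511  → 21.1943
row 4: Σ corner-gray over 3 cells = 1298  → 18.2066
row 5: Σ corner-gray over 3 cells = 1770  → 24.8272
row 6: Σ corner-gray over 3 cells = 1271  → 17.8279
row 7: Σ corner-gray over 3 cells = 1174  → 16.4673
row 8: Σ corner-gray over 3 cells = 2303  → 32.3034
row 9: Σ corner-gray over 3 cells = 1766  → 24.7711
row 10: Σ corner-gray over 3 cells = 1405  → 19.7074
row 11: Σ corner-gray over 3 cells = 1908  → 26.7628
row 12: Σ corner-gray over 3 cells = 1935  → 27.1416
Σ rows: total corner-gray = 21410  → 300.3104 mm³

300.310


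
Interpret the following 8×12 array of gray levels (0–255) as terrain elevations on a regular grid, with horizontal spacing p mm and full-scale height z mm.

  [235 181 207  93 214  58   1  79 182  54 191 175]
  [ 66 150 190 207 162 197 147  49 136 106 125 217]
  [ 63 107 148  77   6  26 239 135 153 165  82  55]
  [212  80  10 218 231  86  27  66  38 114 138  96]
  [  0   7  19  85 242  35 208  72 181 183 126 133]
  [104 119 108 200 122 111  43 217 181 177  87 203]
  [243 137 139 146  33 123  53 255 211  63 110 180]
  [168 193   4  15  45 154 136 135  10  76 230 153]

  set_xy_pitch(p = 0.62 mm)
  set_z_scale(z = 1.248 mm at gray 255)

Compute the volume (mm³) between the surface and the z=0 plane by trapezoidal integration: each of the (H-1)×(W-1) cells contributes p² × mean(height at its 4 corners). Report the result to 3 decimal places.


17.883

height_mm = gray/255 × 1.248; cell vol = 0.62² × mean(4 corners)
unit = 0.62² × 1.248 / (4×255) = 0.000470325 mm³ per gray-sum
row 0: Σ corner-gray over 11 cells = 6151  → 2.8930
row 1: Σ corner-gray over 11 cells = 5615  → 2.6409
row 2: Σ corner-gray over 11 cells = 4718  → 2.2190
row 3: Σ corner-gray over 11 cells = 4773  → 2.2449
row 4: Σ corner-gray over 11 cells = 5486  → 2.5802
row 5: Σ corner-gray over 11 cells = 6000  → 2.8219
row 6: Σ corner-gray over 11 cells = 5280  → 2.4833
Σ rows: total corner-gray = 38023  → 17.8832 mm³


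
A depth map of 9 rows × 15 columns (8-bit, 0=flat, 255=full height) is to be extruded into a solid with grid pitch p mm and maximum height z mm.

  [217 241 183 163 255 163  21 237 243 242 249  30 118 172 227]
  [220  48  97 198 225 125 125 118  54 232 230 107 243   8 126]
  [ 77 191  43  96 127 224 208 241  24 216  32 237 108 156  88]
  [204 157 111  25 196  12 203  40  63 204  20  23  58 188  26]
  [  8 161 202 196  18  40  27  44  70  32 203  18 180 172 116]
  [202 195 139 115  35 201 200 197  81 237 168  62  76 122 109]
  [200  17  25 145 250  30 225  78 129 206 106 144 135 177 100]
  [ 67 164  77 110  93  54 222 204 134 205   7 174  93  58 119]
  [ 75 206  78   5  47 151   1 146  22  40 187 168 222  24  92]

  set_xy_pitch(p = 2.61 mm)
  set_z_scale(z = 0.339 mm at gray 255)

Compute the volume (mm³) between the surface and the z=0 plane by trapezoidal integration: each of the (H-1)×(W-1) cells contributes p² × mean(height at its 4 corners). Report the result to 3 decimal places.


height_mm = gray/255 × 0.339; cell vol = 2.61² × mean(4 corners)
unit = 2.61² × 0.339 / (4×255) = 0.00226402 mm³ per gray-sum
row 0: Σ corner-gray over 14 cells = 9044  → 20.4758
row 1: Σ corner-gray over 14 cells = 7937  → 17.9695
row 2: Σ corner-gray over 14 cells = 6801  → 15.3976
row 3: Σ corner-gray over 14 cells = 5680  → 12.8596
row 4: Σ corner-gray over 14 cells = 6817  → 15.4338
row 5: Σ corner-gray over 14 cells = 7601  → 17.2088
row 6: Σ corner-gray over 14 cells = 7010  → 15.8708
row 7: Σ corner-gray over 14 cells = 6137  → 13.8943
Σ rows: total corner-gray = 57027  → 129.1104 mm³

129.110


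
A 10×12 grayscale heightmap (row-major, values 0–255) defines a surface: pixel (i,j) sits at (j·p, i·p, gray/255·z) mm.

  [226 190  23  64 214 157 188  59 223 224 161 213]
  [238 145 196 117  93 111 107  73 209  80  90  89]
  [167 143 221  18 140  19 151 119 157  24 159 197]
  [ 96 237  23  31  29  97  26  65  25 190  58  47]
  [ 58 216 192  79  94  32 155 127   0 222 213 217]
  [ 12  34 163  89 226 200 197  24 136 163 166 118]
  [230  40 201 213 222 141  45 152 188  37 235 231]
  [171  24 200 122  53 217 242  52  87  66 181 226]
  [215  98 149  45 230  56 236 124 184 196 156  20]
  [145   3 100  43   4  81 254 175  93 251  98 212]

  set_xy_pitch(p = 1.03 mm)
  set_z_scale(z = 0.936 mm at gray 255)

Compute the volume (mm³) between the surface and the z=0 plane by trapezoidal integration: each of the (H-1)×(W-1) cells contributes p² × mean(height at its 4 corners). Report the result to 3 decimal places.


height_mm = gray/255 × 0.936; cell vol = 1.03² × mean(4 corners)
unit = 1.03² × 0.936 / (4×255) = 0.000973532 mm³ per gray-sum
row 0: Σ corner-gray over 11 cells = 6214  → 6.0495
row 1: Σ corner-gray over 11 cells = 5435  → 5.2911
row 2: Σ corner-gray over 11 cells = 4371  → 4.2553
row 3: Σ corner-gray over 11 cells = 4640  → 4.5172
row 4: Σ corner-gray over 11 cells = 5861  → 5.7059
row 5: Σ corner-gray over 11 cells = 6335  → 6.1673
row 6: Σ corner-gray over 11 cells = 6294  → 6.1274
row 7: Σ corner-gray over 11 cells = 6068  → 5.9074
row 8: Σ corner-gray over 11 cells = 5744  → 5.5920
Σ rows: total corner-gray = 50962  → 49.6131 mm³

49.613


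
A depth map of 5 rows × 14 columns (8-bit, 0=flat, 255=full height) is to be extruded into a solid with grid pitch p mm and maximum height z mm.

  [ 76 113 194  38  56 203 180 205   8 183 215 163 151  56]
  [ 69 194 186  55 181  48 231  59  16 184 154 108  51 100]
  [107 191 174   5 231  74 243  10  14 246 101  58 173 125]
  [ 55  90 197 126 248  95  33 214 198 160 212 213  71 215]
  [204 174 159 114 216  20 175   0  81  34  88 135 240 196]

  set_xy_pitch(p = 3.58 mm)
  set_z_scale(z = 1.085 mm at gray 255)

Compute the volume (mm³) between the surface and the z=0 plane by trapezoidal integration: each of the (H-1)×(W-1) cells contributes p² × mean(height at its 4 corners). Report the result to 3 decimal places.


375.456

height_mm = gray/255 × 1.085; cell vol = 3.58² × mean(4 corners)
unit = 3.58² × 1.085 / (4×255) = 0.0136331 mm³ per gray-sum
row 0: Σ corner-gray over 13 cells = 6653  → 90.7012
row 1: Σ corner-gray over 13 cells = 6375  → 86.9112
row 2: Σ corner-gray over 13 cells = 7256  → 98.9220
row 3: Σ corner-gray over 13 cells = 7256  → 98.9220
Σ rows: total corner-gray = 27540  → 375.4564 mm³


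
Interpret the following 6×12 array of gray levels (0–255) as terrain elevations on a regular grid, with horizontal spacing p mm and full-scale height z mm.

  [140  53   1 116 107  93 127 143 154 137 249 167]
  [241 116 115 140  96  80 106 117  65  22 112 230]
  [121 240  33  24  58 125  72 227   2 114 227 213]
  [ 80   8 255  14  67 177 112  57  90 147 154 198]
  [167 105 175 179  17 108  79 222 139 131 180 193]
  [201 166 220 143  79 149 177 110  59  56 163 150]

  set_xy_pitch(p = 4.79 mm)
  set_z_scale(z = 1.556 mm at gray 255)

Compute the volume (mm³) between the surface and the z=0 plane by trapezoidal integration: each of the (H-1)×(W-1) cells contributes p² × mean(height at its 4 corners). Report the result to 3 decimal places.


height_mm = gray/255 × 1.556; cell vol = 4.79² × mean(4 corners)
unit = 4.79² × 1.556 / (4×255) = 0.035001 mm³ per gray-sum
row 0: Σ corner-gray over 11 cells = 5076  → 177.6651
row 1: Σ corner-gray over 11 cells = 4987  → 174.5500
row 2: Σ corner-gray over 11 cells = 5018  → 175.6350
row 3: Σ corner-gray over 11 cells = 5470  → 191.4555
row 4: Σ corner-gray over 11 cells = 6025  → 210.8810
Σ rows: total corner-gray = 26576  → 930.1866 mm³

930.187


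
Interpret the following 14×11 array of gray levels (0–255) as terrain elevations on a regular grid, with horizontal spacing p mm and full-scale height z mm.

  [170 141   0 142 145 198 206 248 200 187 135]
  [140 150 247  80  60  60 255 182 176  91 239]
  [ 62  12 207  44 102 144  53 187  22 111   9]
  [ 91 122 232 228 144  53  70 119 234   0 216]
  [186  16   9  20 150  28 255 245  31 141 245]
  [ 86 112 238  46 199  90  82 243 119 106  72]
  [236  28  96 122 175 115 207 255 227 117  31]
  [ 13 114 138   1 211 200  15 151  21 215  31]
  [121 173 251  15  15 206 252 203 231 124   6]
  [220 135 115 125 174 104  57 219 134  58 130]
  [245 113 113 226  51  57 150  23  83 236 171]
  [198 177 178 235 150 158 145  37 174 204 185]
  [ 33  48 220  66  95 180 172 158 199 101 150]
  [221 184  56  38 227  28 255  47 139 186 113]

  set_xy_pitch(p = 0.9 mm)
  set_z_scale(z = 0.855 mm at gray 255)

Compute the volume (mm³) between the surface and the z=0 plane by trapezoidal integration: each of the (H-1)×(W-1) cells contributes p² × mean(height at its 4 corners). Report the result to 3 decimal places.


height_mm = gray/255 × 0.855; cell vol = 0.9² × mean(4 corners)
unit = 0.9² × 0.855 / (4×255) = 0.000678971 mm³ per gray-sum
row 0: Σ corner-gray over 10 cells = 6220  → 4.2232
row 1: Σ corner-gray over 10 cells = 4816  → 3.2699
row 2: Σ corner-gray over 10 cells = 4546  → 3.0866
row 3: Σ corner-gray over 10 cells = 4932  → 3.3487
row 4: Σ corner-gray over 10 cells = 4849  → 3.2923
row 5: Σ corner-gray over 10 cells = 5579  → 3.7880
row 6: Σ corner-gray over 10 cells = 5127  → 3.4811
row 7: Σ corner-gray over 10 cells = 5243  → 3.5598
row 8: Σ corner-gray over 10 cells = 5659  → 3.8423
row 9: Σ corner-gray over 10 cells = 5112  → 3.4709
row 10: Σ corner-gray over 10 cells = 5819  → 3.9509
row 11: Σ corner-gray over 10 cells = 5960  → 4.0467
row 12: Σ corner-gray over 10 cells = 5315  → 3.6087
Σ rows: total corner-gray = 69177  → 46.9691 mm³

46.969


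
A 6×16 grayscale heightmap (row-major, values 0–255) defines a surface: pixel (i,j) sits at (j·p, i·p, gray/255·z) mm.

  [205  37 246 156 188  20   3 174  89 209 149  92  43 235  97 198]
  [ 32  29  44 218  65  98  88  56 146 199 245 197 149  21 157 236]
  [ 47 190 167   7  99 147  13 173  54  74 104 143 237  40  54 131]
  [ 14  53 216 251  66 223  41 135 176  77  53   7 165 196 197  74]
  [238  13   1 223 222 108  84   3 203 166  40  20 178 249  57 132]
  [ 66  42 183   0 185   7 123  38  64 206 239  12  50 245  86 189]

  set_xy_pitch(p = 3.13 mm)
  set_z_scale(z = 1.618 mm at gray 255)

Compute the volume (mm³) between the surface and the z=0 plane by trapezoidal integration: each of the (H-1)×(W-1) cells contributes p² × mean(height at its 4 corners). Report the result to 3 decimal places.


550.913

height_mm = gray/255 × 1.618; cell vol = 3.13² × mean(4 corners)
unit = 3.13² × 1.618 / (4×255) = 0.0155406 mm³ per gray-sum
row 0: Σ corner-gray over 15 cells = 7571  → 117.6577
row 1: Σ corner-gray over 15 cells = 6874  → 106.8259
row 2: Σ corner-gray over 15 cells = 6982  → 108.5043
row 3: Σ corner-gray over 15 cells = 7304  → 113.5083
row 4: Σ corner-gray over 15 cells = 6719  → 104.4171
Σ rows: total corner-gray = 35450  → 550.9133 mm³


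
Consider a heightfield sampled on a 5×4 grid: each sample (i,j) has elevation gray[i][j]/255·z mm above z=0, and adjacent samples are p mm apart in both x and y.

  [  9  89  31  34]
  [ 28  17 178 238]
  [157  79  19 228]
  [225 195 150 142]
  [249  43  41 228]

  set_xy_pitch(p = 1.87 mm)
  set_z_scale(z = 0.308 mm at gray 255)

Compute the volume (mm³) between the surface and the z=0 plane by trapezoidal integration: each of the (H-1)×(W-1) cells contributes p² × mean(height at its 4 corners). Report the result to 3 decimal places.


height_mm = gray/255 × 0.308; cell vol = 1.87² × mean(4 corners)
unit = 1.87² × 0.308 / (4×255) = 0.00105593 mm³ per gray-sum
row 0: Σ corner-gray over 3 cells = 939  → 0.9915
row 1: Σ corner-gray over 3 cells = 1237  → 1.3062
row 2: Σ corner-gray over 3 cells = 1638  → 1.7296
row 3: Σ corner-gray over 3 cells = 1702  → 1.7972
Σ rows: total corner-gray = 5516  → 5.8245 mm³

5.824


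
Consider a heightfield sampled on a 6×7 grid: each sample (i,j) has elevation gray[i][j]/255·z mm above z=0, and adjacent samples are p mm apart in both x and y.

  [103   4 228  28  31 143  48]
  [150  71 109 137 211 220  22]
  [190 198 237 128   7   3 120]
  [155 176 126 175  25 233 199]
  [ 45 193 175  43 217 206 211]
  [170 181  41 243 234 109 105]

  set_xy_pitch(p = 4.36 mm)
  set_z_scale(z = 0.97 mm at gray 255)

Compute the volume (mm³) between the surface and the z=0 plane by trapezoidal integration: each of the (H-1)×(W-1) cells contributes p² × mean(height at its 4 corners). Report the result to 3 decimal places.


301.067

height_mm = gray/255 × 0.97; cell vol = 4.36² × mean(4 corners)
unit = 4.36² × 0.97 / (4×255) = 0.0180778 mm³ per gray-sum
row 0: Σ corner-gray over 6 cells = 2687  → 48.5749
row 1: Σ corner-gray over 6 cells = 3124  → 56.4749
row 2: Σ corner-gray over 6 cells = 3280  → 59.2950
row 3: Σ corner-gray over 6 cells = 3748  → 67.7554
row 4: Σ corner-gray over 6 cells = 3815  → 68.9666
Σ rows: total corner-gray = 16654  → 301.0670 mm³


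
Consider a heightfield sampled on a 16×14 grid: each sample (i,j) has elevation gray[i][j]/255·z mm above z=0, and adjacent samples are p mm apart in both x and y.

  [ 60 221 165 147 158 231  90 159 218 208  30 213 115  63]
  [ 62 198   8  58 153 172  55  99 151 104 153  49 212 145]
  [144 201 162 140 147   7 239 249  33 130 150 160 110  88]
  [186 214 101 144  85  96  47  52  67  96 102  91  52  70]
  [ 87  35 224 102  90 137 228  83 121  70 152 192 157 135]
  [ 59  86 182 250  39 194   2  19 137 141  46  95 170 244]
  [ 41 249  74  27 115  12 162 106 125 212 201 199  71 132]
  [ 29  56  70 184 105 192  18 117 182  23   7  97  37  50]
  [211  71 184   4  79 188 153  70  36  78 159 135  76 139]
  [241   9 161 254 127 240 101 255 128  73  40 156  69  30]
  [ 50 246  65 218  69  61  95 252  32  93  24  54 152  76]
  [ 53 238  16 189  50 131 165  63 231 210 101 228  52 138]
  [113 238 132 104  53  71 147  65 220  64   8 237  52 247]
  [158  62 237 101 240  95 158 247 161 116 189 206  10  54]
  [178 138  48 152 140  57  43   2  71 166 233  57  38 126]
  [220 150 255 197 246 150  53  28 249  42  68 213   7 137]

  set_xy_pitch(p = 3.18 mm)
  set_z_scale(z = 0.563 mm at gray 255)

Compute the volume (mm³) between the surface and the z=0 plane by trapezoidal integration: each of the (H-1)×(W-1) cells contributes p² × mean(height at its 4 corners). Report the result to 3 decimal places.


528.883

height_mm = gray/255 × 0.563; cell vol = 3.18² × mean(4 corners)
unit = 3.18² × 0.563 / (4×255) = 0.00558165 mm³ per gray-sum
row 0: Σ corner-gray over 13 cells = 7064  → 39.4288
row 1: Σ corner-gray over 13 cells = 6719  → 37.5031
row 2: Σ corner-gray over 13 cells = 6238  → 34.8183
row 3: Σ corner-gray over 13 cells = 5954  → 33.2331
row 4: Σ corner-gray over 13 cells = 6429  → 35.8844
row 5: Σ corner-gray over 13 cells = 6304  → 35.1867
row 6: Σ corner-gray over 13 cells = 5534  → 30.8888
row 7: Σ corner-gray over 13 cells = 5071  → 28.3045
row 8: Σ corner-gray over 13 cells = 6313  → 35.2369
row 9: Σ corner-gray over 13 cells = 6345  → 35.4156
row 10: Σ corner-gray over 13 cells = 6387  → 35.6500
row 11: Σ corner-gray over 13 cells = 6681  → 37.2910
row 12: Σ corner-gray over 13 cells = 6998  → 39.0604
row 13: Σ corner-gray over 13 cells = 6450  → 36.0016
row 14: Σ corner-gray over 13 cells = 6267  → 34.9802
Σ rows: total corner-gray = 94754  → 528.8835 mm³


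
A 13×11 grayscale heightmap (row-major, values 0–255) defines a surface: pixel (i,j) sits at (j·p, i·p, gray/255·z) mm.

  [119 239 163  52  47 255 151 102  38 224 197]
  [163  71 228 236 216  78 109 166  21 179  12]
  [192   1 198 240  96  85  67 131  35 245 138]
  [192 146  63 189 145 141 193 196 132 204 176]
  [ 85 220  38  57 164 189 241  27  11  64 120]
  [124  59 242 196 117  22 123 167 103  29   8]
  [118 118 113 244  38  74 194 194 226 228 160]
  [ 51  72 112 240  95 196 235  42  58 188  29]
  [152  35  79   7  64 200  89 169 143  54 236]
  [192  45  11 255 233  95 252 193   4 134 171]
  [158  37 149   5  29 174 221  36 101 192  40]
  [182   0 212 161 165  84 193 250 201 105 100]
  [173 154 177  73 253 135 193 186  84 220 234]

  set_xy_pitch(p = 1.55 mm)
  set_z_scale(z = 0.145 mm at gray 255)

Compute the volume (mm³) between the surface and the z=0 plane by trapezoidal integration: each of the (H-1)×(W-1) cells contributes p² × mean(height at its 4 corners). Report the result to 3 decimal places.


height_mm = gray/255 × 0.145; cell vol = 1.55² × mean(4 corners)
unit = 1.55² × 0.145 / (4×255) = 0.000341532 mm³ per gray-sum
row 0: Σ corner-gray over 10 cells = 5641  → 1.9266
row 1: Σ corner-gray over 10 cells = 5309  → 1.8132
row 2: Σ corner-gray over 10 cells = 5712  → 1.9508
row 3: Σ corner-gray over 10 cells = 5413  → 1.8487
row 4: Σ corner-gray over 10 cells = 4475  → 1.5284
row 5: Σ corner-gray over 10 cells = 5384  → 1.8388
row 6: Σ corner-gray over 10 cells = 5692  → 1.9440
row 7: Σ corner-gray over 10 cells = 4624  → 1.5792
row 8: Σ corner-gray over 10 cells = 4875  → 1.6650
row 9: Σ corner-gray over 10 cells = 4893  → 1.6711
row 10: Σ corner-gray over 10 cells = 5110  → 1.7452
row 11: Σ corner-gray over 10 cells = 6381  → 2.1793
Σ rows: total corner-gray = 63509  → 21.6903 mm³

21.690
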